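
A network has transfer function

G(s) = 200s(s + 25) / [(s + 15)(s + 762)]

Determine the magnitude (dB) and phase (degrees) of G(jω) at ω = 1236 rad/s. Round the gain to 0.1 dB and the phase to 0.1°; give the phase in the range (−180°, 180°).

44.6 dB, 31.2°

At s = jω = j1236:
zero (s+25): 25 + j1236 → |·| = √(25²+1236²) = √1528321 ≈ 1236.3, ∠ = arctan(1236/25) ≈ 88.84°
zero at origin: s = j1236 → |·| = 1236, ∠ = 90.00°
pole (s+15): 15 + j1236 → |·| = √(15²+1236²) = √1527921 ≈ 1236.1, ∠ = arctan(1236/15) ≈ 89.30°
pole (s+762): 762 + j1236 → |·| = √(762²+1236²) = √2108340 ≈ 1452, ∠ = arctan(1236/762) ≈ 58.35°
|G| = 200 · 1.5281e+06 / 1.7948e+06 ≈ 170.28
Gain = 20 log₁₀(170.28) ≈ 44.62 dB
∠G = 178.84° − 147.65° = 31.19°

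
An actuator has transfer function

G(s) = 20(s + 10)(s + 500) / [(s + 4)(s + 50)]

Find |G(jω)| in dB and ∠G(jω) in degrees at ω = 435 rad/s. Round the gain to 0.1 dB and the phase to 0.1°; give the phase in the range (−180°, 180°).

29.6 dB, -43.2°

At s = jω = j435:
zero (s+10): 10 + j435 → |·| = √(10²+435²) = √189325 ≈ 435.11, ∠ = arctan(435/10) ≈ 88.68°
zero (s+500): 500 + j435 → |·| = √(500²+435²) = √439225 ≈ 662.74, ∠ = arctan(435/500) ≈ 41.02°
pole (s+4): 4 + j435 → |·| = √(4²+435²) = √189241 ≈ 435.02, ∠ = arctan(435/4) ≈ 89.47°
pole (s+50): 50 + j435 → |·| = √(50²+435²) = √191725 ≈ 437.86, ∠ = arctan(435/50) ≈ 83.44°
|G| = 20 · 2.8836e+05 / 1.9048e+05 ≈ 30.277
Gain = 20 log₁₀(30.277) ≈ 29.62 dB
∠G = 129.70° − 172.91° = -43.21°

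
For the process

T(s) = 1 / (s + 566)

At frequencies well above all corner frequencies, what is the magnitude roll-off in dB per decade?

-20 dB/decade

Each pole contributes −20 dB/decade at high frequency; each zero contributes +20 dB/decade.
Net: 0 zero(s) − 1 pole(s) → -20 dB/decade.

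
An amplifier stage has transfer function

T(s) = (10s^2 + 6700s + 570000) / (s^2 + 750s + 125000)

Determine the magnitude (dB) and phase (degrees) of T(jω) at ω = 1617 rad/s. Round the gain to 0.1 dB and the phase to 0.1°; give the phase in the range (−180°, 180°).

Substitute s = j1617:
Numerator: 10(j1617)^2 + 6700(j1617) + 570000 = -25576890 + j10833900
Denominator: (j1617)^2 + 750(j1617) + 125000 = -2489689 + j1212750
|N| = √(25576890² + 10833900²) ≈ 2.7777e+07, ∠N ≈ 157.04°
|D| = √(2489689² + 1212750²) ≈ 2.7694e+06, ∠D ≈ 154.03°
|T| = 2.7777e+07 / 2.7694e+06 ≈ 10.03
Gain = 20 log₁₀(10.03) ≈ 20.03 dB
∠T = 157.04° − 154.03° = 3.01°

20.0 dB, 3.0°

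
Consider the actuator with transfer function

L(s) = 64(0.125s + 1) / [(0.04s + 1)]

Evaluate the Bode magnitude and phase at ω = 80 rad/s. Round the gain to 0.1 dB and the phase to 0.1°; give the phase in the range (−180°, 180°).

At ω = 80 rad/s:
zero (1 + j80·0.125) = 1 + j10 → |·| ≈ 10.05, ∠ ≈ 84.29°
pole (1 + j80·0.04) = 1 + j3.2 → |·| ≈ 3.3526, ∠ ≈ 72.65°
|L| = 64 · 10.05 / (3.3526) ≈ 191.85
Gain = 20 log₁₀(191.85) ≈ 45.66 dB
∠L = (84.29°) − (72.65°) = 11.64°

45.7 dB, 11.6°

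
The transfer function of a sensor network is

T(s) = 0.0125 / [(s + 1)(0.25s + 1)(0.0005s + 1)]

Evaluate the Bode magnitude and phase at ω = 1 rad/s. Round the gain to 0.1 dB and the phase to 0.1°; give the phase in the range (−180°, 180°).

At ω = 1 rad/s:
pole (1 + j1·1) = 1 + j1 → |·| ≈ 1.4142, ∠ ≈ 45.00°
pole (1 + j1·0.25) = 1 + j0.25 → |·| ≈ 1.0308, ∠ ≈ 14.04°
pole (1 + j1·0.0005) = 1 + j0.0005 → |·| ≈ 1, ∠ ≈ 0.03°
|T| = 0.0125 · 1 / (1.4142 · 1.0308 · 1) ≈ 0.0085748
Gain = 20 log₁₀(0.0085748) ≈ -41.34 dB
∠T = (0°) − (45.00° + 14.04° + 0.03°) = -59.07°

-41.3 dB, -59.1°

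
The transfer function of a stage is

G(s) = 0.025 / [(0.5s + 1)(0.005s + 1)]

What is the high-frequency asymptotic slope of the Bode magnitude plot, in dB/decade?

-40 dB/decade

Each pole contributes −20 dB/decade at high frequency; each zero contributes +20 dB/decade.
Net: 0 zero(s) − 2 pole(s) → -40 dB/decade.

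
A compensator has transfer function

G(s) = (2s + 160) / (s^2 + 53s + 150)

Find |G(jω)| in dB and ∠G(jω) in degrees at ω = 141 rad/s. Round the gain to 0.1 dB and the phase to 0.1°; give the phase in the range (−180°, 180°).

-36.3 dB, -98.8°

Substitute s = j141:
Numerator: 2(j141) + 160 = 160 + j282
Denominator: (j141)^2 + 53(j141) + 150 = -19731 + j7473
|N| = √(160² + 282²) ≈ 324.23, ∠N ≈ 60.43°
|D| = √(19731² + 7473²) ≈ 21099, ∠D ≈ 159.26°
|G| = 324.23 / 21099 ≈ 0.015367
Gain = 20 log₁₀(0.015367) ≈ -36.27 dB
∠G = 60.43° − 159.26° = -98.83°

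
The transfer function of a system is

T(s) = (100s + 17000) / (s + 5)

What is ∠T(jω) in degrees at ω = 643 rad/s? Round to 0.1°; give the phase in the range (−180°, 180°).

Substitute s = j643:
Numerator: 100(j643) + 17000 = 17000 + j64300
Denominator: (j643) + 5 = 5 + j643
|N| = √(17000² + 64300²) ≈ 66509, ∠N ≈ 75.19°
|D| = √(5² + 643²) ≈ 643.02, ∠D ≈ 89.55°
∠T = 75.19° − 89.55° = -14.36°

-14.4°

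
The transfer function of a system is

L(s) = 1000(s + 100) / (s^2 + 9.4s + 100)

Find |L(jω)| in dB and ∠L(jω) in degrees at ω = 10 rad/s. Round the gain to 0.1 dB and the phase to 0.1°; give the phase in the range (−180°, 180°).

At s = jω = j10:
zero (s+100): 100 + j10 → |·| = √(100²+10²) = √10100 ≈ 100.5, ∠ = arctan(10/100) ≈ 5.71°
quadratic: (j10)² + 9.4·j10 + 100 = 0 + j94 → |·| ≈ 94, ∠ ≈ 90.00°
|L| = 1000 · 100.5 / 94 ≈ 1069.1
Gain = 20 log₁₀(1069.1) ≈ 60.58 dB
∠L = 5.71° − 90.00° = -84.29°

60.6 dB, -84.3°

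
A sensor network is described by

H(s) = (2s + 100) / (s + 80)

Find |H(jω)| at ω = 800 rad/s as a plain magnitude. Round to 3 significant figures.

1.99

Substitute s = j800:
Numerator: 2(j800) + 100 = 100 + j1600
Denominator: (j800) + 80 = 80 + j800
|N| = √(100² + 1600²) ≈ 1603.1, ∠N ≈ 86.42°
|D| = √(80² + 800²) ≈ 803.99, ∠D ≈ 84.29°
|H| = 1603.1 / 803.99 ≈ 1.9939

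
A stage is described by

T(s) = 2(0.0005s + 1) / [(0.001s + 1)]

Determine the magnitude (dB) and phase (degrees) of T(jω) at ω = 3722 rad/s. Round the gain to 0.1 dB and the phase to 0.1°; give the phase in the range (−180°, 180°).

0.8 dB, -13.2°

At ω = 3722 rad/s:
zero (1 + j3722·0.0005) = 1 + j1.861 → |·| ≈ 2.1127, ∠ ≈ 61.75°
pole (1 + j3722·0.001) = 1 + j3.722 → |·| ≈ 3.854, ∠ ≈ 74.96°
|T| = 2 · 2.1127 / (3.854) ≈ 1.0964
Gain = 20 log₁₀(1.0964) ≈ 0.80 dB
∠T = (61.75°) − (74.96°) = -13.21°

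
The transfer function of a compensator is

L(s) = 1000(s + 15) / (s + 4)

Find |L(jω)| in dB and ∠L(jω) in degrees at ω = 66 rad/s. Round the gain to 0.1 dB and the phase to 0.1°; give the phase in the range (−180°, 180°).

At s = jω = j66:
zero (s+15): 15 + j66 → |·| = √(15²+66²) = √4581 ≈ 67.683, ∠ = arctan(66/15) ≈ 77.20°
pole (s+4): 4 + j66 → |·| = √(4²+66²) = √4372 ≈ 66.121, ∠ = arctan(66/4) ≈ 86.53°
|L| = 1000 · 67.683 / 66.121 ≈ 1023.6
Gain = 20 log₁₀(1023.6) ≈ 60.20 dB
∠L = 77.20° − 86.53° = -9.33°

60.2 dB, -9.3°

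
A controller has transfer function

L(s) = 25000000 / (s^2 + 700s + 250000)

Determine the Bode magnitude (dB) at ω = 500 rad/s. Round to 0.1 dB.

37.1 dB

At s = jω = j500:
quadratic: (j500)² + 700·j500 + 250000 = 0 + j350000 → |·| ≈ 3.5e+05, ∠ ≈ 90.00°
|L| = 25000000 / 3.5e+05 ≈ 71.429
Gain = 20 log₁₀(71.429) ≈ 37.08 dB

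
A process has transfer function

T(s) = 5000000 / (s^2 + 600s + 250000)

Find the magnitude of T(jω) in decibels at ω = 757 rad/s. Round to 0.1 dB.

19.1 dB

At s = jω = j757:
quadratic: (j757)² + 600·j757 + 250000 = -323049 + j454200 → |·| ≈ 5.5737e+05, ∠ ≈ 125.42°
|T| = 5000000 / 5.5737e+05 ≈ 8.9707
Gain = 20 log₁₀(8.9707) ≈ 19.06 dB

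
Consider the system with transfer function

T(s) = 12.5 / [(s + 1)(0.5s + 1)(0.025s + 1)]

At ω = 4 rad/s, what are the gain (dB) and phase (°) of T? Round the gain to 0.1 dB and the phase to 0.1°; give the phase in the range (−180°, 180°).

2.6 dB, -145.1°

At ω = 4 rad/s:
pole (1 + j4·1) = 1 + j4 → |·| ≈ 4.1231, ∠ ≈ 75.96°
pole (1 + j4·0.5) = 1 + j2 → |·| ≈ 2.2361, ∠ ≈ 63.43°
pole (1 + j4·0.025) = 1 + j0.1 → |·| ≈ 1.005, ∠ ≈ 5.71°
|T| = 12.5 · 1 / (4.1231 · 2.2361 · 1.005) ≈ 1.3491
Gain = 20 log₁₀(1.3491) ≈ 2.60 dB
∠T = (0°) − (75.96° + 63.43° + 5.71°) = -145.10°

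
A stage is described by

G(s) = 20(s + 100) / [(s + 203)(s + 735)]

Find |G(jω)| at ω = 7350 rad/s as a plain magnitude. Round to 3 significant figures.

0.00271

At s = jω = j7350:
zero (s+100): 100 + j7350 → |·| = √(100²+7350²) = √54032500 ≈ 7350.7, ∠ = arctan(7350/100) ≈ 89.22°
pole (s+203): 203 + j7350 → |·| = √(203²+7350²) = √54063709 ≈ 7352.8, ∠ = arctan(7350/203) ≈ 88.42°
pole (s+735): 735 + j7350 → |·| = √(735²+7350²) = √54562725 ≈ 7386.7, ∠ = arctan(7350/735) ≈ 84.29°
|G| = 20 · 7350.7 / 5.4313e+07 ≈ 0.0027068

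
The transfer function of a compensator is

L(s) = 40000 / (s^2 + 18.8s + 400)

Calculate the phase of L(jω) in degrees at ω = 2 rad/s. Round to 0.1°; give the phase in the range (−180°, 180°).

At s = jω = j2:
quadratic: (j2)² + 18.8·j2 + 400 = 396 + j37.6 → |·| ≈ 397.78, ∠ ≈ 5.42°
∠L = 0.00° − 5.42° = -5.42°

-5.4°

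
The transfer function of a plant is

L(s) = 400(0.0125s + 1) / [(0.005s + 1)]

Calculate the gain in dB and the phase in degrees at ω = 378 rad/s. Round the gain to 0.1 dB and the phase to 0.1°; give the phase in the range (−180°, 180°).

At ω = 378 rad/s:
zero (1 + j378·0.0125) = 1 + j4.725 → |·| ≈ 4.8297, ∠ ≈ 78.05°
pole (1 + j378·0.005) = 1 + j1.89 → |·| ≈ 2.1382, ∠ ≈ 62.12°
|L| = 400 · 4.8297 / (2.1382) ≈ 903.51
Gain = 20 log₁₀(903.51) ≈ 59.12 dB
∠L = (78.05°) − (62.12°) = 15.93°

59.1 dB, 15.9°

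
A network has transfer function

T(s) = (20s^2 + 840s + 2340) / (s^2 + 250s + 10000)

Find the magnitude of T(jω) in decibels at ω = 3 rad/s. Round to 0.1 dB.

Substitute s = j3:
Numerator: 20(j3)^2 + 840(j3) + 2340 = 2160 + j2520
Denominator: (j3)^2 + 250(j3) + 10000 = 9991 + j750
|N| = √(2160² + 2520²) ≈ 3319, ∠N ≈ 49.40°
|D| = √(9991² + 750²) ≈ 10019, ∠D ≈ 4.29°
|T| = 3319 / 10019 ≈ 0.33127
Gain = 20 log₁₀(0.33127) ≈ -9.60 dB

-9.6 dB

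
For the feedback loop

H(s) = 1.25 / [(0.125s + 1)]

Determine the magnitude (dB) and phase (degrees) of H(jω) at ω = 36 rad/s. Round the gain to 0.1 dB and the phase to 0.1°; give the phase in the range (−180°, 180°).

-11.3 dB, -77.5°

At ω = 36 rad/s:
pole (1 + j36·0.125) = 1 + j4.5 → |·| ≈ 4.6098, ∠ ≈ 77.47°
|H| = 1.25 · 1 / (4.6098) ≈ 0.27116
Gain = 20 log₁₀(0.27116) ≈ -11.34 dB
∠H = (0°) − (77.47°) = -77.47°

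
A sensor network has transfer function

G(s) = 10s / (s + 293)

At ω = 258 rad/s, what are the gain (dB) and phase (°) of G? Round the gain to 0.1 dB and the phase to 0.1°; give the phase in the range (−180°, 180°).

16.4 dB, 48.6°

At s = jω = j258:
zero at origin: s = j258 → |·| = 258, ∠ = 90.00°
pole (s+293): 293 + j258 → |·| = √(293²+258²) = √152413 ≈ 390.4, ∠ = arctan(258/293) ≈ 41.37°
|G| = 10 · 258 / 390.4 ≈ 6.6086
Gain = 20 log₁₀(6.6086) ≈ 16.40 dB
∠G = 90.00° − 41.37° = 48.63°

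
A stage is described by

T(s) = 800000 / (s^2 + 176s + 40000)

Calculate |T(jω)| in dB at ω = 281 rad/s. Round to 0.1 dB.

At s = jω = j281:
quadratic: (j281)² + 176·j281 + 40000 = -38961 + j49456 → |·| ≈ 62959, ∠ ≈ 128.23°
|T| = 800000 / 62959 ≈ 12.707
Gain = 20 log₁₀(12.707) ≈ 22.08 dB

22.1 dB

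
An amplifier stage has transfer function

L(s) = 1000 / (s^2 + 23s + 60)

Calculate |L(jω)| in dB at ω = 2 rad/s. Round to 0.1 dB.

Substitute s = j2:
Numerator: 1000 = 1000 + j0
Denominator: (j2)^2 + 23(j2) + 60 = 56 + j46
|N| = √(1000² + 0²) ≈ 1000, ∠N ≈ 0.00°
|D| = √(56² + 46²) ≈ 72.471, ∠D ≈ 39.40°
|L| = 1000 / 72.471 ≈ 13.799
Gain = 20 log₁₀(13.799) ≈ 22.80 dB

22.8 dB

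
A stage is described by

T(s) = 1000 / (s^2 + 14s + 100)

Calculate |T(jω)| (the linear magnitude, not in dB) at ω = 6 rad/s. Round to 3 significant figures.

At s = jω = j6:
quadratic: (j6)² + 14·j6 + 100 = 64 + j84 → |·| ≈ 105.6, ∠ ≈ 52.70°
|T| = 1000 / 105.6 ≈ 9.4697

9.47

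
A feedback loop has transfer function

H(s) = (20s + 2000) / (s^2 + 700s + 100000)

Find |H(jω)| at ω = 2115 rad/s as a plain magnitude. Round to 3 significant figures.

Substitute s = j2115:
Numerator: 20(j2115) + 2000 = 2000 + j42300
Denominator: (j2115)^2 + 700(j2115) + 100000 = -4373225 + j1480500
|N| = √(2000² + 42300²) ≈ 42347, ∠N ≈ 87.29°
|D| = √(4373225² + 1480500²) ≈ 4.617e+06, ∠D ≈ 161.30°
|H| = 42347 / 4.617e+06 ≈ 0.009172

0.00917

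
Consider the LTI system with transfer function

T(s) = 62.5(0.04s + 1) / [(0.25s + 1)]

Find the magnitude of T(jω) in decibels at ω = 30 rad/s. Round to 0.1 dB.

22.2 dB

At ω = 30 rad/s:
zero (1 + j30·0.04) = 1 + j1.2 → |·| ≈ 1.562, ∠ ≈ 50.19°
pole (1 + j30·0.25) = 1 + j7.5 → |·| ≈ 7.5664, ∠ ≈ 82.41°
|T| = 62.5 · 1.562 / (7.5664) ≈ 12.902
Gain = 20 log₁₀(12.902) ≈ 22.21 dB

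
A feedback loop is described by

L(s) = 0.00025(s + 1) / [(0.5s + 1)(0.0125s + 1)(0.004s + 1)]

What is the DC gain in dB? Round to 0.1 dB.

-72.0 dB

L(0) = 0.00025 · 1 / 1 = 0.00025
20 log₁₀(0.00025) ≈ -72.04 dB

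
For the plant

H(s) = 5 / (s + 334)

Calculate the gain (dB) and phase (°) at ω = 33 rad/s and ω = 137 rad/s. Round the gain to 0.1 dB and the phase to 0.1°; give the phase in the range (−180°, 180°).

ω = 33: -36.5 dB, -5.6°; ω = 137: -37.2 dB, -22.3°

Substitute s = j33:
Numerator: 5 = 5 + j0
Denominator: (j33) + 334 = 334 + j33
|N| = √(5² + 0²) ≈ 5, ∠N ≈ 0.00°
|D| = √(334² + 33²) ≈ 335.63, ∠D ≈ 5.64°
|H| = 5 / 335.63 ≈ 0.014897
Gain = 20 log₁₀(0.014897) ≈ -36.54 dB
∠H = 0.00° − 5.64° = -5.64°

Substitute s = j137:
Numerator: 5 = 5 + j0
Denominator: (j137) + 334 = 334 + j137
|N| = √(5² + 0²) ≈ 5, ∠N ≈ 0.00°
|D| = √(334² + 137²) ≈ 361.01, ∠D ≈ 22.30°
|H| = 5 / 361.01 ≈ 0.01385
Gain = 20 log₁₀(0.01385) ≈ -37.17 dB
∠H = 0.00° − 22.30° = -22.30°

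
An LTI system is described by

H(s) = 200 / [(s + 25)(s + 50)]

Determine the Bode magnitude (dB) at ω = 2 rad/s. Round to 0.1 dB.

At s = jω = j2:
pole (s+25): 25 + j2 → |·| = √(25²+2²) = √629 ≈ 25.08, ∠ = arctan(2/25) ≈ 4.57°
pole (s+50): 50 + j2 → |·| = √(50²+2²) = √2504 ≈ 50.04, ∠ = arctan(2/50) ≈ 2.29°
|H| = 200 / 1255 ≈ 0.15936
Gain = 20 log₁₀(0.15936) ≈ -15.95 dB

-16.0 dB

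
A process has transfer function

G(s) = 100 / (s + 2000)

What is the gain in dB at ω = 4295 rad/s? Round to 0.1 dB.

-33.5 dB

At s = jω = j4295:
pole (s+2000): 2000 + j4295 → |·| = √(2000²+4295²) = √22447025 ≈ 4737.8, ∠ = arctan(4295/2000) ≈ 65.03°
|G| = 100 / 4737.8 ≈ 0.021107
Gain = 20 log₁₀(0.021107) ≈ -33.51 dB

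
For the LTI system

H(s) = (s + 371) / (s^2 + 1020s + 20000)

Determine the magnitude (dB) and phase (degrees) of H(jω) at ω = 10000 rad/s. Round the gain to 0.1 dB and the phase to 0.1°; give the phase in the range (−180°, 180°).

-80.0 dB, -86.3°

Substitute s = j10000:
Numerator: (j10000) + 371 = 371 + j10000
Denominator: (j10000)^2 + 1020(j10000) + 20000 = -99980000 + j10200000
|N| = √(371² + 10000²) ≈ 10007, ∠N ≈ 87.88°
|D| = √(99980000² + 10200000²) ≈ 1.005e+08, ∠D ≈ 174.17°
|H| = 10007 / 1.005e+08 ≈ 9.9572e-05
Gain = 20 log₁₀(9.9572e-05) ≈ -80.04 dB
∠H = 87.88° − 174.17° = -86.29°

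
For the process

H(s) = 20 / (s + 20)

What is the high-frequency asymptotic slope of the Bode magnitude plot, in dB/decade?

-20 dB/decade

Each pole contributes −20 dB/decade at high frequency; each zero contributes +20 dB/decade.
Net: 0 zero(s) − 1 pole(s) → -20 dB/decade.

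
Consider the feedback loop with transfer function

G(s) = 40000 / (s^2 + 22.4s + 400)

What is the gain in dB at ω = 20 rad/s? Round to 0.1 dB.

39.0 dB

At s = jω = j20:
quadratic: (j20)² + 22.4·j20 + 400 = 0 + j448 → |·| ≈ 448, ∠ ≈ 90.00°
|G| = 40000 / 448 ≈ 89.286
Gain = 20 log₁₀(89.286) ≈ 39.02 dB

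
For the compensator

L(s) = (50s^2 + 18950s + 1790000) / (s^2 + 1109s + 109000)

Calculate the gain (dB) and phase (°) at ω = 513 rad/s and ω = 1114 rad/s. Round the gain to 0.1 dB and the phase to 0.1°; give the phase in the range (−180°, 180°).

Substitute s = j513:
Numerator: 50(j513)^2 + 18950(j513) + 1790000 = -11368450 + j9721350
Denominator: (j513)^2 + 1109(j513) + 109000 = -154169 + j568917
|N| = √(11368450² + 9721350²) ≈ 1.4958e+07, ∠N ≈ 139.47°
|D| = √(154169² + 568917²) ≈ 5.8944e+05, ∠D ≈ 105.16°
|L| = 1.4958e+07 / 5.8944e+05 ≈ 25.377
Gain = 20 log₁₀(25.377) ≈ 28.09 dB
∠L = 139.47° − 105.16° = 34.31°

Substitute s = j1114:
Numerator: 50(j1114)^2 + 18950(j1114) + 1790000 = -60259800 + j21110300
Denominator: (j1114)^2 + 1109(j1114) + 109000 = -1131996 + j1235426
|N| = √(60259800² + 21110300²) ≈ 6.3851e+07, ∠N ≈ 160.69°
|D| = √(1131996² + 1235426²) ≈ 1.6756e+06, ∠D ≈ 132.50°
|L| = 6.3851e+07 / 1.6756e+06 ≈ 38.106
Gain = 20 log₁₀(38.106) ≈ 31.62 dB
∠L = 160.69° − 132.50° = 28.19°

ω = 513: 28.1 dB, 34.3°; ω = 1114: 31.6 dB, 28.2°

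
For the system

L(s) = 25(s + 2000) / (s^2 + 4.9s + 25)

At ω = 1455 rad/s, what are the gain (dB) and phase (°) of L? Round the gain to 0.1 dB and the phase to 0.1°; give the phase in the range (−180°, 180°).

At s = jω = j1455:
zero (s+2000): 2000 + j1455 → |·| = √(2000²+1455²) = √6117025 ≈ 2473.3, ∠ = arctan(1455/2000) ≈ 36.04°
quadratic: (j1455)² + 4.9·j1455 + 25 = -2117000 + j7129.5 → |·| ≈ 2.117e+06, ∠ ≈ 179.81°
|L| = 25 · 2473.3 / 2.117e+06 ≈ 0.029208
Gain = 20 log₁₀(0.029208) ≈ -30.69 dB
∠L = 36.04° − 179.81° = -143.77°

-30.7 dB, -143.8°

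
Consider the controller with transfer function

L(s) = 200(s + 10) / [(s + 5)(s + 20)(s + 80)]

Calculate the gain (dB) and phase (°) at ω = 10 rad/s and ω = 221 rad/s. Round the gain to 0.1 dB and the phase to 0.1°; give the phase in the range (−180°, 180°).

ω = 10: -17.1 dB, -52.1°; ω = 221: -48.3 dB, -156.2°

At s = jω = j10:
zero (s+10): 10 + j10 → |·| = √(10²+10²) = √200 ≈ 14.142, ∠ = arctan(10/10) ≈ 45.00°
pole (s+5): 5 + j10 → |·| = √(5²+10²) = √125 ≈ 11.18, ∠ = arctan(10/5) ≈ 63.43°
pole (s+20): 20 + j10 → |·| = √(20²+10²) = √500 ≈ 22.361, ∠ = arctan(10/20) ≈ 26.57°
pole (s+80): 80 + j10 → |·| = √(80²+10²) = √6500 ≈ 80.623, ∠ = arctan(10/80) ≈ 7.13°
|L| = 200 · 14.142 / 20155 ≈ 0.14033
Gain = 20 log₁₀(0.14033) ≈ -17.06 dB
∠L = 45.00° − 97.13° = -52.13°

At s = jω = j221:
zero (s+10): 10 + j221 → |·| = √(10²+221²) = √48941 ≈ 221.23, ∠ = arctan(221/10) ≈ 87.41°
pole (s+5): 5 + j221 → |·| = √(5²+221²) = √48866 ≈ 221.06, ∠ = arctan(221/5) ≈ 88.70°
pole (s+20): 20 + j221 → |·| = √(20²+221²) = √49241 ≈ 221.9, ∠ = arctan(221/20) ≈ 84.83°
pole (s+80): 80 + j221 → |·| = √(80²+221²) = √55241 ≈ 235.03, ∠ = arctan(221/80) ≈ 70.10°
|L| = 200 · 221.23 / 1.1529e+07 ≈ 0.0038378
Gain = 20 log₁₀(0.0038378) ≈ -48.32 dB
∠L = 87.41° − 243.63° = -156.22°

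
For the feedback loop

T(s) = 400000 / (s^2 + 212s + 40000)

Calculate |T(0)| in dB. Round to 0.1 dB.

T(0) = 400000 / 40000 = 10
20 log₁₀(10) ≈ 20.00 dB

20.0 dB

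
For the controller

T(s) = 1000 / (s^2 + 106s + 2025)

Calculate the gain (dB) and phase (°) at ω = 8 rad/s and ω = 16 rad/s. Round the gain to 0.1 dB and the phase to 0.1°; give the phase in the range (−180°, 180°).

Substitute s = j8:
Numerator: 1000 = 1000 + j0
Denominator: (j8)^2 + 106(j8) + 2025 = 1961 + j848
|N| = √(1000² + 0²) ≈ 1000, ∠N ≈ 0.00°
|D| = √(1961² + 848²) ≈ 2136.5, ∠D ≈ 23.39°
|T| = 1000 / 2136.5 ≈ 0.46806
Gain = 20 log₁₀(0.46806) ≈ -6.59 dB
∠T = 0.00° − 23.39° = -23.39°

Substitute s = j16:
Numerator: 1000 = 1000 + j0
Denominator: (j16)^2 + 106(j16) + 2025 = 1769 + j1696
|N| = √(1000² + 0²) ≈ 1000, ∠N ≈ 0.00°
|D| = √(1769² + 1696²) ≈ 2450.7, ∠D ≈ 43.79°
|T| = 1000 / 2450.7 ≈ 0.40805
Gain = 20 log₁₀(0.40805) ≈ -7.79 dB
∠T = 0.00° − 43.79° = -43.79°

ω = 8: -6.6 dB, -23.4°; ω = 16: -7.8 dB, -43.8°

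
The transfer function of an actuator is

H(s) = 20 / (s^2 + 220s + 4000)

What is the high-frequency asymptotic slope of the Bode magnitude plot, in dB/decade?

-40 dB/decade

Each pole contributes −20 dB/decade at high frequency; each zero contributes +20 dB/decade.
Net: 0 zero(s) − 2 pole(s) → -40 dB/decade.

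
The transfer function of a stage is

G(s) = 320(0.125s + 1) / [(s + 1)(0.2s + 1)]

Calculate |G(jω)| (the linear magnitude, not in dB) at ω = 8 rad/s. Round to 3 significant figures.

At ω = 8 rad/s:
zero (1 + j8·0.125) = 1 + j1 → |·| ≈ 1.4142, ∠ ≈ 45.00°
pole (1 + j8·1) = 1 + j8 → |·| ≈ 8.0623, ∠ ≈ 82.87°
pole (1 + j8·0.2) = 1 + j1.6 → |·| ≈ 1.8868, ∠ ≈ 57.99°
|G| = 320 · 1.4142 / (8.0623 · 1.8868) ≈ 29.749

29.7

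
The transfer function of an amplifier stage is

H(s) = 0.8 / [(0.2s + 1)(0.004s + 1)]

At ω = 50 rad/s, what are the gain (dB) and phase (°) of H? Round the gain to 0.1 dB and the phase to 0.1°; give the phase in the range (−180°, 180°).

At ω = 50 rad/s:
pole (1 + j50·0.2) = 1 + j10 → |·| ≈ 10.05, ∠ ≈ 84.29°
pole (1 + j50·0.004) = 1 + j0.2 → |·| ≈ 1.0198, ∠ ≈ 11.31°
|H| = 0.8 · 1 / (10.05 · 1.0198) ≈ 0.078056
Gain = 20 log₁₀(0.078056) ≈ -22.15 dB
∠H = (0°) − (84.29° + 11.31°) = -95.60°

-22.2 dB, -95.6°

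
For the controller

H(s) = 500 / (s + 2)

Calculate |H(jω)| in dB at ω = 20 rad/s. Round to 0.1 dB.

27.9 dB

Substitute s = j20:
Numerator: 500 = 500 + j0
Denominator: (j20) + 2 = 2 + j20
|N| = √(500² + 0²) ≈ 500, ∠N ≈ 0.00°
|D| = √(2² + 20²) ≈ 20.1, ∠D ≈ 84.29°
|H| = 500 / 20.1 ≈ 24.876
Gain = 20 log₁₀(24.876) ≈ 27.92 dB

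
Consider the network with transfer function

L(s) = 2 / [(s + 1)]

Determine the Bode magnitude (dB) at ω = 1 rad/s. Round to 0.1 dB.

At ω = 1 rad/s:
pole (1 + j1·1) = 1 + j1 → |·| ≈ 1.4142, ∠ ≈ 45.00°
|L| = 2 · 1 / (1.4142) ≈ 1.4142
Gain = 20 log₁₀(1.4142) ≈ 3.01 dB

3.0 dB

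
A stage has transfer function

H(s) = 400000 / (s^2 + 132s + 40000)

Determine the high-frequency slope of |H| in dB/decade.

Each pole contributes −20 dB/decade at high frequency; each zero contributes +20 dB/decade.
Net: 0 zero(s) − 2 pole(s) → -40 dB/decade.

-40 dB/decade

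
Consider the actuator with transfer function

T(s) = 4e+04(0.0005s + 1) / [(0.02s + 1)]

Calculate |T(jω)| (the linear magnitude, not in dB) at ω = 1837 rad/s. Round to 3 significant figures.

At ω = 1837 rad/s:
zero (1 + j1837·0.0005) = 1 + j0.9185 → |·| ≈ 1.3578, ∠ ≈ 42.57°
pole (1 + j1837·0.02) = 1 + j36.74 → |·| ≈ 36.754, ∠ ≈ 88.44°
|T| = 4e+04 · 1.3578 / (36.754) ≈ 1477.7

1.48e+03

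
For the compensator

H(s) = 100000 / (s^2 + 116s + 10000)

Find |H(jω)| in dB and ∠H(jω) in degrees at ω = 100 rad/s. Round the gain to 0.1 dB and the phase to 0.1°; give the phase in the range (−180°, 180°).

18.7 dB, -90.0°

At s = jω = j100:
quadratic: (j100)² + 116·j100 + 10000 = 0 + j11600 → |·| ≈ 11600, ∠ ≈ 90.00°
|H| = 100000 / 11600 ≈ 8.6207
Gain = 20 log₁₀(8.6207) ≈ 18.71 dB
∠H = 0.00° − 90.00° = -90.00°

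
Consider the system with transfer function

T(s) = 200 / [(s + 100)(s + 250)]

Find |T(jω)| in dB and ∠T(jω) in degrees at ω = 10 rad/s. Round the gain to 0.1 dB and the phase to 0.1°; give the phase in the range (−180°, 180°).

At s = jω = j10:
pole (s+100): 100 + j10 → |·| = √(100²+10²) = √10100 ≈ 100.5, ∠ = arctan(10/100) ≈ 5.71°
pole (s+250): 250 + j10 → |·| = √(250²+10²) = √62600 ≈ 250.2, ∠ = arctan(10/250) ≈ 2.29°
|T| = 200 / 25145 ≈ 0.0079539
Gain = 20 log₁₀(0.0079539) ≈ -41.99 dB
∠T = 0.00° − 8.00° = -8.00°

-42.0 dB, -8.0°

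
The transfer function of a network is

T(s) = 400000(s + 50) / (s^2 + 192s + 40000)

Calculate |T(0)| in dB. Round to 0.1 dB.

54.0 dB

T(0) = 400000·50 / 40000 = 500
20 log₁₀(500) ≈ 53.98 dB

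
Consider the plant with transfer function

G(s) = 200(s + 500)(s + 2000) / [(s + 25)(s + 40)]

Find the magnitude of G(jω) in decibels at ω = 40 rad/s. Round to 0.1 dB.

97.5 dB

At s = jω = j40:
zero (s+500): 500 + j40 → |·| = √(500²+40²) = √251600 ≈ 501.6, ∠ = arctan(40/500) ≈ 4.57°
zero (s+2000): 2000 + j40 → |·| = √(2000²+40²) = √4001600 ≈ 2000.4, ∠ = arctan(40/2000) ≈ 1.15°
pole (s+25): 25 + j40 → |·| = √(25²+40²) = √2225 ≈ 47.17, ∠ = arctan(40/25) ≈ 57.99°
pole (s+40): 40 + j40 → |·| = √(40²+40²) = √3200 ≈ 56.569, ∠ = arctan(40/40) ≈ 45.00°
|G| = 200 · 1.0034e+06 / 2668.4 ≈ 75206
Gain = 20 log₁₀(75206) ≈ 97.53 dB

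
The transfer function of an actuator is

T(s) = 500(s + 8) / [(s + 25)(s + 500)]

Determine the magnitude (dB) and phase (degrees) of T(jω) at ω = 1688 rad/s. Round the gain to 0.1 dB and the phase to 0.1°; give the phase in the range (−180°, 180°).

-10.9 dB, -72.9°

At s = jω = j1688:
zero (s+8): 8 + j1688 → |·| = √(8²+1688²) = √2849408 ≈ 1688, ∠ = arctan(1688/8) ≈ 89.73°
pole (s+25): 25 + j1688 → |·| = √(25²+1688²) = √2849969 ≈ 1688.2, ∠ = arctan(1688/25) ≈ 89.15°
pole (s+500): 500 + j1688 → |·| = √(500²+1688²) = √3099344 ≈ 1760.5, ∠ = arctan(1688/500) ≈ 73.50°
|T| = 500 · 1688 / 2.9721e+06 ≈ 0.28397
Gain = 20 log₁₀(0.28397) ≈ -10.93 dB
∠T = 89.73° − 162.65° = -72.92°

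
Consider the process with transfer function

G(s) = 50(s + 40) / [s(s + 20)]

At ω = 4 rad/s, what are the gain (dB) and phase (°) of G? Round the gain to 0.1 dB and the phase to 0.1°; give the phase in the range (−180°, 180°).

At s = jω = j4:
zero (s+40): 40 + j4 → |·| = √(40²+4²) = √1616 ≈ 40.2, ∠ = arctan(4/40) ≈ 5.71°
pole (s+20): 20 + j4 → |·| = √(20²+4²) = √416 ≈ 20.396, ∠ = arctan(4/20) ≈ 11.31°
pole at origin: |s| = 4, ∠ = 90.00° (in denominator)
|G| = 50 · 40.2 / 81.584 ≈ 24.637
Gain = 20 log₁₀(24.637) ≈ 27.83 dB
∠G = 5.71° − 101.31° = -95.60°

27.8 dB, -95.6°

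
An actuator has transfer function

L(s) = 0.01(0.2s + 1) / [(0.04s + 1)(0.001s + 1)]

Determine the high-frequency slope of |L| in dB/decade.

Each pole contributes −20 dB/decade at high frequency; each zero contributes +20 dB/decade.
Net: 1 zero(s) − 2 pole(s) → -20 dB/decade.

-20 dB/decade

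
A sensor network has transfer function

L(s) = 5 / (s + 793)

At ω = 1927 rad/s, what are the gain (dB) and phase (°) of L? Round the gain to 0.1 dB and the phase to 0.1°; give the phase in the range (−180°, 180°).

Substitute s = j1927:
Numerator: 5 = 5 + j0
Denominator: (j1927) + 793 = 793 + j1927
|N| = √(5² + 0²) ≈ 5, ∠N ≈ 0.00°
|D| = √(793² + 1927²) ≈ 2083.8, ∠D ≈ 67.63°
|L| = 5 / 2083.8 ≈ 0.0023995
Gain = 20 log₁₀(0.0023995) ≈ -52.40 dB
∠L = 0.00° − 67.63° = -67.63°

-52.4 dB, -67.6°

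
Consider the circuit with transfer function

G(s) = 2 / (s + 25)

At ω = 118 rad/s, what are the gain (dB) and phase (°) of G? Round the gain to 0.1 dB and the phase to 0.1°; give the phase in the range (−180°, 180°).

At s = jω = j118:
pole (s+25): 25 + j118 → |·| = √(25²+118²) = √14549 ≈ 120.62, ∠ = arctan(118/25) ≈ 78.04°
|G| = 2 / 120.62 ≈ 0.016581
Gain = 20 log₁₀(0.016581) ≈ -35.61 dB
∠G = 0.00° − 78.04° = -78.04°

-35.6 dB, -78.0°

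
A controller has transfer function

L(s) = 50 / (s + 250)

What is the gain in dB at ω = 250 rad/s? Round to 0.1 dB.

At s = jω = j250:
pole (s+250): 250 + j250 → |·| = √(250²+250²) = √125000 ≈ 353.55, ∠ = arctan(250/250) ≈ 45.00°
|L| = 50 / 353.55 ≈ 0.14142
Gain = 20 log₁₀(0.14142) ≈ -16.99 dB

-17.0 dB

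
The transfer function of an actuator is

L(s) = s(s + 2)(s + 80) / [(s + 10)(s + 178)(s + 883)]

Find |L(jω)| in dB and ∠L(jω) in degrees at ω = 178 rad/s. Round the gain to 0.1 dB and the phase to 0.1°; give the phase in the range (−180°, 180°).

-16.3 dB, 102.0°

At s = jω = j178:
zero (s+2): 2 + j178 → |·| = √(2²+178²) = √31688 ≈ 178.01, ∠ = arctan(178/2) ≈ 89.36°
zero (s+80): 80 + j178 → |·| = √(80²+178²) = √38084 ≈ 195.15, ∠ = arctan(178/80) ≈ 65.80°
zero at origin: s = j178 → |·| = 178, ∠ = 90.00°
pole (s+10): 10 + j178 → |·| = √(10²+178²) = √31784 ≈ 178.28, ∠ = arctan(178/10) ≈ 86.78°
pole (s+178): 178 + j178 → |·| = √(178²+178²) = √63368 ≈ 251.73, ∠ = arctan(178/178) ≈ 45.00°
pole (s+883): 883 + j178 → |·| = √(883²+178²) = √811373 ≈ 900.76, ∠ = arctan(178/883) ≈ 11.40°
|L| = 1 · 6.1835e+06 / 4.0425e+07 ≈ 0.15296
Gain = 20 log₁₀(0.15296) ≈ -16.31 dB
∠L = 245.16° − 143.18° = 101.98°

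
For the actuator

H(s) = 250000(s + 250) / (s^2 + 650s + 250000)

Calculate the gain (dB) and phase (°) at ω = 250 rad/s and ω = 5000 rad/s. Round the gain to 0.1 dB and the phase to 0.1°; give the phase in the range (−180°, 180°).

ω = 250: 51.0 dB, 4.1°; ω = 5000: 34.0 dB, -85.4°

At s = jω = j250:
zero (s+250): 250 + j250 → |·| = √(250²+250²) = √125000 ≈ 353.55, ∠ = arctan(250/250) ≈ 45.00°
quadratic: (j250)² + 650·j250 + 250000 = 187500 + j162500 → |·| ≈ 2.4812e+05, ∠ ≈ 40.91°
|H| = 250000 · 353.55 / 2.4812e+05 ≈ 356.23
Gain = 20 log₁₀(356.23) ≈ 51.03 dB
∠H = 45.00° − 40.91° = 4.09°

At s = jω = j5000:
zero (s+250): 250 + j5000 → |·| = √(250²+5000²) = √25062500 ≈ 5006.2, ∠ = arctan(5000/250) ≈ 87.14°
quadratic: (j5000)² + 650·j5000 + 250000 = -24750000 + j3250000 → |·| ≈ 2.4962e+07, ∠ ≈ 172.52°
|H| = 250000 · 5006.2 / 2.4962e+07 ≈ 50.138
Gain = 20 log₁₀(50.138) ≈ 34.00 dB
∠H = 87.14° − 172.52° = -85.38°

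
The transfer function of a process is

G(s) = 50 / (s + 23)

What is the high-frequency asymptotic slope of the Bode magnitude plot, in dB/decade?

-20 dB/decade

Each pole contributes −20 dB/decade at high frequency; each zero contributes +20 dB/decade.
Net: 0 zero(s) − 1 pole(s) → -20 dB/decade.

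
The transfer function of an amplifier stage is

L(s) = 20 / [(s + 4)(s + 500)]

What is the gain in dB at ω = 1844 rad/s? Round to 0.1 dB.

-104.9 dB

At s = jω = j1844:
pole (s+4): 4 + j1844 → |·| = √(4²+1844²) = √3400352 ≈ 1844, ∠ = arctan(1844/4) ≈ 89.88°
pole (s+500): 500 + j1844 → |·| = √(500²+1844²) = √3650336 ≈ 1910.6, ∠ = arctan(1844/500) ≈ 74.83°
|L| = 20 / 3.5231e+06 ≈ 5.6768e-06
Gain = 20 log₁₀(5.6768e-06) ≈ -104.92 dB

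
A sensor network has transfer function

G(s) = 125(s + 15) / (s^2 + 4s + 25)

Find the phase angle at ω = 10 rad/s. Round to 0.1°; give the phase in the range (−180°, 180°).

-118.2°

At s = jω = j10:
zero (s+15): 15 + j10 → |·| = √(15²+10²) = √325 ≈ 18.028, ∠ = arctan(10/15) ≈ 33.69°
quadratic: (j10)² + 4·j10 + 25 = -75 + j40 → |·| ≈ 85, ∠ ≈ 151.93°
∠G = 33.69° − 151.93° = -118.24°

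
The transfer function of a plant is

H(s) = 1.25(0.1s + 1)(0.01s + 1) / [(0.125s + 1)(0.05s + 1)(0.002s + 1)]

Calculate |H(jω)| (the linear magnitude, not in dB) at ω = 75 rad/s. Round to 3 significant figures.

At ω = 75 rad/s:
zero (1 + j75·0.1) = 1 + j7.5 → |·| ≈ 7.5664, ∠ ≈ 82.41°
zero (1 + j75·0.01) = 1 + j0.75 → |·| ≈ 1.25, ∠ ≈ 36.87°
pole (1 + j75·0.125) = 1 + j9.375 → |·| ≈ 9.4282, ∠ ≈ 83.91°
pole (1 + j75·0.05) = 1 + j3.75 → |·| ≈ 3.881, ∠ ≈ 75.07°
pole (1 + j75·0.002) = 1 + j0.15 → |·| ≈ 1.0112, ∠ ≈ 8.53°
|H| = 1.25 · 7.5664 · 1.25 / (9.4282 · 3.881 · 1.0112) ≈ 0.31952

0.320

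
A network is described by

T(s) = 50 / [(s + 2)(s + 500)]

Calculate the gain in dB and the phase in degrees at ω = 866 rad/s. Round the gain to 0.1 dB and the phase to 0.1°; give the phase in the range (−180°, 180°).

At s = jω = j866:
pole (s+2): 2 + j866 → |·| = √(2²+866²) = √749960 ≈ 866, ∠ = arctan(866/2) ≈ 89.87°
pole (s+500): 500 + j866 → |·| = √(500²+866²) = √999956 ≈ 999.98, ∠ = arctan(866/500) ≈ 60.00°
|T| = 50 / 8.6598e+05 ≈ 5.7738e-05
Gain = 20 log₁₀(5.7738e-05) ≈ -84.77 dB
∠T = 0.00° − 149.87° = -149.87°

-84.8 dB, -149.9°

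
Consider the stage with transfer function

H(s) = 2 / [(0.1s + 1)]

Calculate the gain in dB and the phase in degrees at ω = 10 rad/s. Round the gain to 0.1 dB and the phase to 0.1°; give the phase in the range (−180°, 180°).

At ω = 10 rad/s:
pole (1 + j10·0.1) = 1 + j1 → |·| ≈ 1.4142, ∠ ≈ 45.00°
|H| = 2 · 1 / (1.4142) ≈ 1.4142
Gain = 20 log₁₀(1.4142) ≈ 3.01 dB
∠H = (0°) − (45.00°) = -45.00°

3.0 dB, -45.0°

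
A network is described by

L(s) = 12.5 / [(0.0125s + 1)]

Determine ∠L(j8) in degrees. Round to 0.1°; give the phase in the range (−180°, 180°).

-5.7°

At ω = 8 rad/s:
pole (1 + j8·0.0125) = 1 + j0.1 → |·| ≈ 1.005, ∠ ≈ 5.71°
∠L = (0°) − (5.71°) = -5.71°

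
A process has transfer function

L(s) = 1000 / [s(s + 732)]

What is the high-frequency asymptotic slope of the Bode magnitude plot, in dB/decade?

-40 dB/decade

Each pole contributes −20 dB/decade at high frequency; each zero contributes +20 dB/decade.
Net: 0 zero(s) − 2 pole(s) → -40 dB/decade.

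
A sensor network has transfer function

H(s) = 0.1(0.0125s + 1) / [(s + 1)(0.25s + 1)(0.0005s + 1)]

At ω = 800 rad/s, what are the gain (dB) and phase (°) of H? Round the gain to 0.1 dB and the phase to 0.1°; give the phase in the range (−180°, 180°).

At ω = 800 rad/s:
zero (1 + j800·0.0125) = 1 + j10 → |·| ≈ 10.05, ∠ ≈ 84.29°
pole (1 + j800·1) = 1 + j800 → |·| ≈ 800, ∠ ≈ 89.93°
pole (1 + j800·0.25) = 1 + j200 → |·| ≈ 200, ∠ ≈ 89.71°
pole (1 + j800·0.0005) = 1 + j0.4 → |·| ≈ 1.077, ∠ ≈ 21.80°
|H| = 0.1 · 10.05 / (800 · 200 · 1.077) ≈ 5.8322e-06
Gain = 20 log₁₀(5.8322e-06) ≈ -104.68 dB
∠H = (84.29°) − (89.93° + 89.71° + 21.80°) = -117.15°

-104.7 dB, -117.2°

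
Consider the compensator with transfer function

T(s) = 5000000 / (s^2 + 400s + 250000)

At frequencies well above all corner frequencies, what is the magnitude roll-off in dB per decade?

-40 dB/decade

Each pole contributes −20 dB/decade at high frequency; each zero contributes +20 dB/decade.
Net: 0 zero(s) − 2 pole(s) → -40 dB/decade.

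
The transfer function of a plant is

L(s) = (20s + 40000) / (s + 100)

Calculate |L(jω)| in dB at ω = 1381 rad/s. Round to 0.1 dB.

Substitute s = j1381:
Numerator: 20(j1381) + 40000 = 40000 + j27620
Denominator: (j1381) + 100 = 100 + j1381
|N| = √(40000² + 27620²) ≈ 48609, ∠N ≈ 34.63°
|D| = √(100² + 1381²) ≈ 1384.6, ∠D ≈ 85.86°
|L| = 48609 / 1384.6 ≈ 35.107
Gain = 20 log₁₀(35.107) ≈ 30.91 dB

30.9 dB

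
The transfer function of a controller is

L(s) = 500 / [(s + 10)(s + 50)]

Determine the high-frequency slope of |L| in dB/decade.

Each pole contributes −20 dB/decade at high frequency; each zero contributes +20 dB/decade.
Net: 0 zero(s) − 2 pole(s) → -40 dB/decade.

-40 dB/decade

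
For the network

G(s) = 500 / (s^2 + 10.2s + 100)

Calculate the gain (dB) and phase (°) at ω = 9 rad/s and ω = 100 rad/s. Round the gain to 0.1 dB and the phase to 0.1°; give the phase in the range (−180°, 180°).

At s = jω = j9:
quadratic: (j9)² + 10.2·j9 + 100 = 19 + j91.8 → |·| ≈ 93.746, ∠ ≈ 78.31°
|G| = 500 / 93.746 ≈ 5.3336
Gain = 20 log₁₀(5.3336) ≈ 14.54 dB
∠G = 0.00° − 78.31° = -78.31°

At s = jω = j100:
quadratic: (j100)² + 10.2·j100 + 100 = -9900 + j1020 → |·| ≈ 9952.4, ∠ ≈ 174.12°
|G| = 500 / 9952.4 ≈ 0.050239
Gain = 20 log₁₀(0.050239) ≈ -25.98 dB
∠G = 0.00° − 174.12° = -174.12°

ω = 9: 14.5 dB, -78.3°; ω = 100: -26.0 dB, -174.1°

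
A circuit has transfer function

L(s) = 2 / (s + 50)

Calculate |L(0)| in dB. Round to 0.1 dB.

L(0) = 2 / (50) = 0.04
20 log₁₀(0.04) ≈ -27.96 dB

-28.0 dB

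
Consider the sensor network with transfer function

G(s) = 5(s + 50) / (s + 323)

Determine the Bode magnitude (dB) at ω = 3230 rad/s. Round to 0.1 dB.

At s = jω = j3230:
zero (s+50): 50 + j3230 → |·| = √(50²+3230²) = √10435400 ≈ 3230.4, ∠ = arctan(3230/50) ≈ 89.11°
pole (s+323): 323 + j3230 → |·| = √(323²+3230²) = √10537229 ≈ 3246.1, ∠ = arctan(3230/323) ≈ 84.29°
|G| = 5 · 3230.4 / 3246.1 ≈ 4.9758
Gain = 20 log₁₀(4.9758) ≈ 13.94 dB

13.9 dB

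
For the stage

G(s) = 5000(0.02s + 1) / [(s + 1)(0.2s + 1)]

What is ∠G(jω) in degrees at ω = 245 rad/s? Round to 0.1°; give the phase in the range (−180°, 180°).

At ω = 245 rad/s:
zero (1 + j245·0.02) = 1 + j4.9 → |·| ≈ 5.001, ∠ ≈ 78.47°
pole (1 + j245·1) = 1 + j245 → |·| ≈ 245, ∠ ≈ 89.77°
pole (1 + j245·0.2) = 1 + j49 → |·| ≈ 49.01, ∠ ≈ 88.83°
∠G = (78.47°) − (89.77° + 88.83°) = -100.13°

-100.1°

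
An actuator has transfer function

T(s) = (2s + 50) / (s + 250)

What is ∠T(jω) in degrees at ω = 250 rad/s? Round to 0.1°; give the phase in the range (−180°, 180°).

Substitute s = j250:
Numerator: 2(j250) + 50 = 50 + j500
Denominator: (j250) + 250 = 250 + j250
|N| = √(50² + 500²) ≈ 502.49, ∠N ≈ 84.29°
|D| = √(250² + 250²) ≈ 353.55, ∠D ≈ 45.00°
∠T = 84.29° − 45.00° = 39.29°

39.3°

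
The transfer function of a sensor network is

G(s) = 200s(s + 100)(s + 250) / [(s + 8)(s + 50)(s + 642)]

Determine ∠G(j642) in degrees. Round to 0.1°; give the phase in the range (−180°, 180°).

At s = jω = j642:
zero (s+100): 100 + j642 → |·| = √(100²+642²) = √422164 ≈ 649.74, ∠ = arctan(642/100) ≈ 81.15°
zero (s+250): 250 + j642 → |·| = √(250²+642²) = √474664 ≈ 688.96, ∠ = arctan(642/250) ≈ 68.72°
zero at origin: s = j642 → |·| = 642, ∠ = 90.00°
pole (s+8): 8 + j642 → |·| = √(8²+642²) = √412228 ≈ 642.05, ∠ = arctan(642/8) ≈ 89.29°
pole (s+50): 50 + j642 → |·| = √(50²+642²) = √414664 ≈ 643.94, ∠ = arctan(642/50) ≈ 85.55°
pole (s+642): 642 + j642 → |·| = √(642²+642²) = √824328 ≈ 907.93, ∠ = arctan(642/642) ≈ 45.00°
∠G = 239.87° − 219.84° = 20.03°

20.0°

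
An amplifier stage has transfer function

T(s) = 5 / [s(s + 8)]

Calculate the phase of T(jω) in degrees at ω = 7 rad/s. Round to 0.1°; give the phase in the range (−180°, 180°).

At s = jω = j7:
pole (s+8): 8 + j7 → |·| = √(8²+7²) = √113 ≈ 10.63, ∠ = arctan(7/8) ≈ 41.19°
pole at origin: |s| = 7, ∠ = 90.00° (in denominator)
∠T = 0.00° − 131.19° = -131.19°

-131.2°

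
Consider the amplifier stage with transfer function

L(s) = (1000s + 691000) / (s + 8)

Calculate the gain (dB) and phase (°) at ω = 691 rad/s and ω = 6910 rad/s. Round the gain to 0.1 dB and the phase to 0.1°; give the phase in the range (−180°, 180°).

Substitute s = j691:
Numerator: 1000(j691) + 691000 = 691000 + j691000
Denominator: (j691) + 8 = 8 + j691
|N| = √(691000² + 691000²) ≈ 9.7722e+05, ∠N ≈ 45.00°
|D| = √(8² + 691²) ≈ 691.05, ∠D ≈ 89.34°
|L| = 9.7722e+05 / 691.05 ≈ 1414.1
Gain = 20 log₁₀(1414.1) ≈ 63.01 dB
∠L = 45.00° − 89.34° = -44.34°

Substitute s = j6910:
Numerator: 1000(j6910) + 691000 = 691000 + j6910000
Denominator: (j6910) + 8 = 8 + j6910
|N| = √(691000² + 6910000²) ≈ 6.9445e+06, ∠N ≈ 84.29°
|D| = √(8² + 6910²) ≈ 6910, ∠D ≈ 89.93°
|L| = 6.9445e+06 / 6910 ≈ 1005
Gain = 20 log₁₀(1005) ≈ 60.04 dB
∠L = 84.29° − 89.93° = -5.64°

ω = 691: 63.0 dB, -44.3°; ω = 6910: 60.0 dB, -5.6°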